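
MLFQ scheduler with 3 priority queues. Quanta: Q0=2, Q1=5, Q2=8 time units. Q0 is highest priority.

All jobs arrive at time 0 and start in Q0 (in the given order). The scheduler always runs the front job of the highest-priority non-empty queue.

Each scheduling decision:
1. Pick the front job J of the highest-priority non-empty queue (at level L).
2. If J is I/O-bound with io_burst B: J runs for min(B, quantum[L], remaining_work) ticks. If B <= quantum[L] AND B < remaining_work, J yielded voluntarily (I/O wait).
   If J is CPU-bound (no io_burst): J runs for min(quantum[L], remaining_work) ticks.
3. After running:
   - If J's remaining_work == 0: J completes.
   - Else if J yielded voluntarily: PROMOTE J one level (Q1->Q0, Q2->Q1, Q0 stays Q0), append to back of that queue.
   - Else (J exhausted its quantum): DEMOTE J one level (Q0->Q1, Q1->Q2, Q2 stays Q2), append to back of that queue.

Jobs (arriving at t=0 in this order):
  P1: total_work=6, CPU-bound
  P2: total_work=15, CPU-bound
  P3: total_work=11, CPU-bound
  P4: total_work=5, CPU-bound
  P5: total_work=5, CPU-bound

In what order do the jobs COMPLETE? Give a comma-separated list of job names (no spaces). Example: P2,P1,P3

t=0-2: P1@Q0 runs 2, rem=4, quantum used, demote→Q1. Q0=[P2,P3,P4,P5] Q1=[P1] Q2=[]
t=2-4: P2@Q0 runs 2, rem=13, quantum used, demote→Q1. Q0=[P3,P4,P5] Q1=[P1,P2] Q2=[]
t=4-6: P3@Q0 runs 2, rem=9, quantum used, demote→Q1. Q0=[P4,P5] Q1=[P1,P2,P3] Q2=[]
t=6-8: P4@Q0 runs 2, rem=3, quantum used, demote→Q1. Q0=[P5] Q1=[P1,P2,P3,P4] Q2=[]
t=8-10: P5@Q0 runs 2, rem=3, quantum used, demote→Q1. Q0=[] Q1=[P1,P2,P3,P4,P5] Q2=[]
t=10-14: P1@Q1 runs 4, rem=0, completes. Q0=[] Q1=[P2,P3,P4,P5] Q2=[]
t=14-19: P2@Q1 runs 5, rem=8, quantum used, demote→Q2. Q0=[] Q1=[P3,P4,P5] Q2=[P2]
t=19-24: P3@Q1 runs 5, rem=4, quantum used, demote→Q2. Q0=[] Q1=[P4,P5] Q2=[P2,P3]
t=24-27: P4@Q1 runs 3, rem=0, completes. Q0=[] Q1=[P5] Q2=[P2,P3]
t=27-30: P5@Q1 runs 3, rem=0, completes. Q0=[] Q1=[] Q2=[P2,P3]
t=30-38: P2@Q2 runs 8, rem=0, completes. Q0=[] Q1=[] Q2=[P3]
t=38-42: P3@Q2 runs 4, rem=0, completes. Q0=[] Q1=[] Q2=[]

Answer: P1,P4,P5,P2,P3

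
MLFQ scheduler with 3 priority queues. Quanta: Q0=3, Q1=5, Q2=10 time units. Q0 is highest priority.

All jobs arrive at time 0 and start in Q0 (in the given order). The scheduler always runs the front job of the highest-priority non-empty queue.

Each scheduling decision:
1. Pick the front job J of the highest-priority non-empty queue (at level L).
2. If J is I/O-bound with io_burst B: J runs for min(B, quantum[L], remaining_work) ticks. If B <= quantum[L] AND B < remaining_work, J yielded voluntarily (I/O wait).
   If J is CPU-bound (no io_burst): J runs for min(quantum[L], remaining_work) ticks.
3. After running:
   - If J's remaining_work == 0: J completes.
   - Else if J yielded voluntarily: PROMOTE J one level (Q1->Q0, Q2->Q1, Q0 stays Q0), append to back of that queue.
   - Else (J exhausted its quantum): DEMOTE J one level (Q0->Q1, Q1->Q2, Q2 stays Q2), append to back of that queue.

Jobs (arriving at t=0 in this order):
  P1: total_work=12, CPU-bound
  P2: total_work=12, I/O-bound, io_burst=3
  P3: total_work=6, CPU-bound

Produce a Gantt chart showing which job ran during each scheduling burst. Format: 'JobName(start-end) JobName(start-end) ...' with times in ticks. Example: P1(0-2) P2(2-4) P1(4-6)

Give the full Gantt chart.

Answer: P1(0-3) P2(3-6) P3(6-9) P2(9-12) P2(12-15) P2(15-18) P1(18-23) P3(23-26) P1(26-30)

Derivation:
t=0-3: P1@Q0 runs 3, rem=9, quantum used, demote→Q1. Q0=[P2,P3] Q1=[P1] Q2=[]
t=3-6: P2@Q0 runs 3, rem=9, I/O yield, promote→Q0. Q0=[P3,P2] Q1=[P1] Q2=[]
t=6-9: P3@Q0 runs 3, rem=3, quantum used, demote→Q1. Q0=[P2] Q1=[P1,P3] Q2=[]
t=9-12: P2@Q0 runs 3, rem=6, I/O yield, promote→Q0. Q0=[P2] Q1=[P1,P3] Q2=[]
t=12-15: P2@Q0 runs 3, rem=3, I/O yield, promote→Q0. Q0=[P2] Q1=[P1,P3] Q2=[]
t=15-18: P2@Q0 runs 3, rem=0, completes. Q0=[] Q1=[P1,P3] Q2=[]
t=18-23: P1@Q1 runs 5, rem=4, quantum used, demote→Q2. Q0=[] Q1=[P3] Q2=[P1]
t=23-26: P3@Q1 runs 3, rem=0, completes. Q0=[] Q1=[] Q2=[P1]
t=26-30: P1@Q2 runs 4, rem=0, completes. Q0=[] Q1=[] Q2=[]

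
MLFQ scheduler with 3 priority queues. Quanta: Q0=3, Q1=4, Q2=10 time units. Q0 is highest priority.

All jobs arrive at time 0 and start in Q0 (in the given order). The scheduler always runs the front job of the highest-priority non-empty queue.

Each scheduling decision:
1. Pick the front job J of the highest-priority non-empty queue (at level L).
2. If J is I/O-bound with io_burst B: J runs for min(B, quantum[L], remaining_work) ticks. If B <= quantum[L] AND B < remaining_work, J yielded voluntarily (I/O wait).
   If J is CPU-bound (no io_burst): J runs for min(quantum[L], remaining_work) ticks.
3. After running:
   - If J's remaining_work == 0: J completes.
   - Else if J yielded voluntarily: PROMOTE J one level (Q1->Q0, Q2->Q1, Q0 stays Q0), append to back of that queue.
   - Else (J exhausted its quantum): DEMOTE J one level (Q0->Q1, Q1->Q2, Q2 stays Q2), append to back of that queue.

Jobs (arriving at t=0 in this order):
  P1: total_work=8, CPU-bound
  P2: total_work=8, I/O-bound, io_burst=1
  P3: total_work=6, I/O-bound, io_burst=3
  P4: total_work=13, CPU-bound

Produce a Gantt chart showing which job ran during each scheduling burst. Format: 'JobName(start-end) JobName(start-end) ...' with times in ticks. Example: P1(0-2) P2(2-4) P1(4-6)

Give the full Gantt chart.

t=0-3: P1@Q0 runs 3, rem=5, quantum used, demote→Q1. Q0=[P2,P3,P4] Q1=[P1] Q2=[]
t=3-4: P2@Q0 runs 1, rem=7, I/O yield, promote→Q0. Q0=[P3,P4,P2] Q1=[P1] Q2=[]
t=4-7: P3@Q0 runs 3, rem=3, I/O yield, promote→Q0. Q0=[P4,P2,P3] Q1=[P1] Q2=[]
t=7-10: P4@Q0 runs 3, rem=10, quantum used, demote→Q1. Q0=[P2,P3] Q1=[P1,P4] Q2=[]
t=10-11: P2@Q0 runs 1, rem=6, I/O yield, promote→Q0. Q0=[P3,P2] Q1=[P1,P4] Q2=[]
t=11-14: P3@Q0 runs 3, rem=0, completes. Q0=[P2] Q1=[P1,P4] Q2=[]
t=14-15: P2@Q0 runs 1, rem=5, I/O yield, promote→Q0. Q0=[P2] Q1=[P1,P4] Q2=[]
t=15-16: P2@Q0 runs 1, rem=4, I/O yield, promote→Q0. Q0=[P2] Q1=[P1,P4] Q2=[]
t=16-17: P2@Q0 runs 1, rem=3, I/O yield, promote→Q0. Q0=[P2] Q1=[P1,P4] Q2=[]
t=17-18: P2@Q0 runs 1, rem=2, I/O yield, promote→Q0. Q0=[P2] Q1=[P1,P4] Q2=[]
t=18-19: P2@Q0 runs 1, rem=1, I/O yield, promote→Q0. Q0=[P2] Q1=[P1,P4] Q2=[]
t=19-20: P2@Q0 runs 1, rem=0, completes. Q0=[] Q1=[P1,P4] Q2=[]
t=20-24: P1@Q1 runs 4, rem=1, quantum used, demote→Q2. Q0=[] Q1=[P4] Q2=[P1]
t=24-28: P4@Q1 runs 4, rem=6, quantum used, demote→Q2. Q0=[] Q1=[] Q2=[P1,P4]
t=28-29: P1@Q2 runs 1, rem=0, completes. Q0=[] Q1=[] Q2=[P4]
t=29-35: P4@Q2 runs 6, rem=0, completes. Q0=[] Q1=[] Q2=[]

Answer: P1(0-3) P2(3-4) P3(4-7) P4(7-10) P2(10-11) P3(11-14) P2(14-15) P2(15-16) P2(16-17) P2(17-18) P2(18-19) P2(19-20) P1(20-24) P4(24-28) P1(28-29) P4(29-35)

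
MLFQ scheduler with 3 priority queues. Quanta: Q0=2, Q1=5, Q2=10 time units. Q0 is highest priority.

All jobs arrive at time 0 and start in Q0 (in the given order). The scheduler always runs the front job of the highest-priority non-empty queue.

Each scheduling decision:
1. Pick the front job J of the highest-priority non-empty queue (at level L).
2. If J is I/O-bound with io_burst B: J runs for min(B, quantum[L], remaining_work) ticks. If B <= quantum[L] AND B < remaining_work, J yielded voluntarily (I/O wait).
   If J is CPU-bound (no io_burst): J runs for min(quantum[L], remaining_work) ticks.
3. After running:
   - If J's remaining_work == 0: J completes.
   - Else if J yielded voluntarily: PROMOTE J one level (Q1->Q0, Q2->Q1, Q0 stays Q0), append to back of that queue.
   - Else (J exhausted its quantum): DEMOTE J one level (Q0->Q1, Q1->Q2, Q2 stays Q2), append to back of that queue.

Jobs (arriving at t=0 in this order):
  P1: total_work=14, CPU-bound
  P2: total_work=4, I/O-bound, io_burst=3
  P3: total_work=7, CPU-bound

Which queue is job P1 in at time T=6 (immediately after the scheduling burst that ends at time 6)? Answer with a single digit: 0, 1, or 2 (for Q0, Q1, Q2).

t=0-2: P1@Q0 runs 2, rem=12, quantum used, demote→Q1. Q0=[P2,P3] Q1=[P1] Q2=[]
t=2-4: P2@Q0 runs 2, rem=2, quantum used, demote→Q1. Q0=[P3] Q1=[P1,P2] Q2=[]
t=4-6: P3@Q0 runs 2, rem=5, quantum used, demote→Q1. Q0=[] Q1=[P1,P2,P3] Q2=[]
t=6-11: P1@Q1 runs 5, rem=7, quantum used, demote→Q2. Q0=[] Q1=[P2,P3] Q2=[P1]
t=11-13: P2@Q1 runs 2, rem=0, completes. Q0=[] Q1=[P3] Q2=[P1]
t=13-18: P3@Q1 runs 5, rem=0, completes. Q0=[] Q1=[] Q2=[P1]
t=18-25: P1@Q2 runs 7, rem=0, completes. Q0=[] Q1=[] Q2=[]

Answer: 1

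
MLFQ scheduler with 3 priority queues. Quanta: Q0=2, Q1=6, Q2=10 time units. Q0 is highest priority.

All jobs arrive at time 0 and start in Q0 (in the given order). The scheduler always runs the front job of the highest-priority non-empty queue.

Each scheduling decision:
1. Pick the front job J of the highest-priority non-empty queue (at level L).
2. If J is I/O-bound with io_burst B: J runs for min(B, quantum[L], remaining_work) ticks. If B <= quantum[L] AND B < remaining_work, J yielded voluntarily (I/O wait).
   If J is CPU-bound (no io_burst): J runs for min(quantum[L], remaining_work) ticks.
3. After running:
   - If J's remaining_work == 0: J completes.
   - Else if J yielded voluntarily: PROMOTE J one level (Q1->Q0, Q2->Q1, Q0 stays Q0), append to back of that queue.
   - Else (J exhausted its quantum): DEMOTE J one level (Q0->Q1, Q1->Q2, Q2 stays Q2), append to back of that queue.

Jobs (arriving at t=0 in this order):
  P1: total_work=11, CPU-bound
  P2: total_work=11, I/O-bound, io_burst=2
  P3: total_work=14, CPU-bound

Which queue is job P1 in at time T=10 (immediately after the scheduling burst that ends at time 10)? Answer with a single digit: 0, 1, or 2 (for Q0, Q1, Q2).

Answer: 1

Derivation:
t=0-2: P1@Q0 runs 2, rem=9, quantum used, demote→Q1. Q0=[P2,P3] Q1=[P1] Q2=[]
t=2-4: P2@Q0 runs 2, rem=9, I/O yield, promote→Q0. Q0=[P3,P2] Q1=[P1] Q2=[]
t=4-6: P3@Q0 runs 2, rem=12, quantum used, demote→Q1. Q0=[P2] Q1=[P1,P3] Q2=[]
t=6-8: P2@Q0 runs 2, rem=7, I/O yield, promote→Q0. Q0=[P2] Q1=[P1,P3] Q2=[]
t=8-10: P2@Q0 runs 2, rem=5, I/O yield, promote→Q0. Q0=[P2] Q1=[P1,P3] Q2=[]
t=10-12: P2@Q0 runs 2, rem=3, I/O yield, promote→Q0. Q0=[P2] Q1=[P1,P3] Q2=[]
t=12-14: P2@Q0 runs 2, rem=1, I/O yield, promote→Q0. Q0=[P2] Q1=[P1,P3] Q2=[]
t=14-15: P2@Q0 runs 1, rem=0, completes. Q0=[] Q1=[P1,P3] Q2=[]
t=15-21: P1@Q1 runs 6, rem=3, quantum used, demote→Q2. Q0=[] Q1=[P3] Q2=[P1]
t=21-27: P3@Q1 runs 6, rem=6, quantum used, demote→Q2. Q0=[] Q1=[] Q2=[P1,P3]
t=27-30: P1@Q2 runs 3, rem=0, completes. Q0=[] Q1=[] Q2=[P3]
t=30-36: P3@Q2 runs 6, rem=0, completes. Q0=[] Q1=[] Q2=[]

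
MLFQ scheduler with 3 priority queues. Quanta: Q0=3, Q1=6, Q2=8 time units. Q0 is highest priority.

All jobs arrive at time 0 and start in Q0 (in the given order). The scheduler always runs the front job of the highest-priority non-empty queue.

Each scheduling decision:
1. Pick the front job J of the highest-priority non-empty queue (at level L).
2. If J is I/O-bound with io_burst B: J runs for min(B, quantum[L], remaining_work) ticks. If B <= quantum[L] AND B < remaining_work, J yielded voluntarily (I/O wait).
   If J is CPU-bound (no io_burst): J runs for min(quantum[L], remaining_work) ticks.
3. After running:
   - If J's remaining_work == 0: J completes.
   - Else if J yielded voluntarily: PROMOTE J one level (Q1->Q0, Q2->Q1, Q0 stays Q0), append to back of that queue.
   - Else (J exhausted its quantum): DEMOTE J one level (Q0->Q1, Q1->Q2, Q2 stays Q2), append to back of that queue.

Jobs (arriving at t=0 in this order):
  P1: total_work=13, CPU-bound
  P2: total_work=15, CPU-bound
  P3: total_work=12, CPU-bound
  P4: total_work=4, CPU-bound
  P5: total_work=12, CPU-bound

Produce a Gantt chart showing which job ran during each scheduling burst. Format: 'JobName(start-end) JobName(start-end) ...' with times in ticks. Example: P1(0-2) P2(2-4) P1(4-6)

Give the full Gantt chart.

t=0-3: P1@Q0 runs 3, rem=10, quantum used, demote→Q1. Q0=[P2,P3,P4,P5] Q1=[P1] Q2=[]
t=3-6: P2@Q0 runs 3, rem=12, quantum used, demote→Q1. Q0=[P3,P4,P5] Q1=[P1,P2] Q2=[]
t=6-9: P3@Q0 runs 3, rem=9, quantum used, demote→Q1. Q0=[P4,P5] Q1=[P1,P2,P3] Q2=[]
t=9-12: P4@Q0 runs 3, rem=1, quantum used, demote→Q1. Q0=[P5] Q1=[P1,P2,P3,P4] Q2=[]
t=12-15: P5@Q0 runs 3, rem=9, quantum used, demote→Q1. Q0=[] Q1=[P1,P2,P3,P4,P5] Q2=[]
t=15-21: P1@Q1 runs 6, rem=4, quantum used, demote→Q2. Q0=[] Q1=[P2,P3,P4,P5] Q2=[P1]
t=21-27: P2@Q1 runs 6, rem=6, quantum used, demote→Q2. Q0=[] Q1=[P3,P4,P5] Q2=[P1,P2]
t=27-33: P3@Q1 runs 6, rem=3, quantum used, demote→Q2. Q0=[] Q1=[P4,P5] Q2=[P1,P2,P3]
t=33-34: P4@Q1 runs 1, rem=0, completes. Q0=[] Q1=[P5] Q2=[P1,P2,P3]
t=34-40: P5@Q1 runs 6, rem=3, quantum used, demote→Q2. Q0=[] Q1=[] Q2=[P1,P2,P3,P5]
t=40-44: P1@Q2 runs 4, rem=0, completes. Q0=[] Q1=[] Q2=[P2,P3,P5]
t=44-50: P2@Q2 runs 6, rem=0, completes. Q0=[] Q1=[] Q2=[P3,P5]
t=50-53: P3@Q2 runs 3, rem=0, completes. Q0=[] Q1=[] Q2=[P5]
t=53-56: P5@Q2 runs 3, rem=0, completes. Q0=[] Q1=[] Q2=[]

Answer: P1(0-3) P2(3-6) P3(6-9) P4(9-12) P5(12-15) P1(15-21) P2(21-27) P3(27-33) P4(33-34) P5(34-40) P1(40-44) P2(44-50) P3(50-53) P5(53-56)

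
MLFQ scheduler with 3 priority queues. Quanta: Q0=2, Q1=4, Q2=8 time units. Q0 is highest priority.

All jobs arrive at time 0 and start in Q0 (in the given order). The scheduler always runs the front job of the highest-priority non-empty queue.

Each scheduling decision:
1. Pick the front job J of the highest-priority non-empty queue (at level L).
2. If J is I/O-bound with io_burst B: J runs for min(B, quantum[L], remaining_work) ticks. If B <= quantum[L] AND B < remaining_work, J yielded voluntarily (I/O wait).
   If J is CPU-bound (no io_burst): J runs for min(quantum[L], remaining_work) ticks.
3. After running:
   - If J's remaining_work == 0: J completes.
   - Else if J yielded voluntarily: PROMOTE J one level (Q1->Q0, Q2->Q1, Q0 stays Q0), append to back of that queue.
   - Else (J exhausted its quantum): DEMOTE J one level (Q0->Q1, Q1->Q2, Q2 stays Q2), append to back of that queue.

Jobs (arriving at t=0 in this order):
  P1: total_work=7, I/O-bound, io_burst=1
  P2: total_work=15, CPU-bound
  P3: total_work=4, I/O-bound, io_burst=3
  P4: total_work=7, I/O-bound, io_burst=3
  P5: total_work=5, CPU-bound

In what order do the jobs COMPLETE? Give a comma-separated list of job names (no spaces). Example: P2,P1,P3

Answer: P1,P3,P4,P5,P2

Derivation:
t=0-1: P1@Q0 runs 1, rem=6, I/O yield, promote→Q0. Q0=[P2,P3,P4,P5,P1] Q1=[] Q2=[]
t=1-3: P2@Q0 runs 2, rem=13, quantum used, demote→Q1. Q0=[P3,P4,P5,P1] Q1=[P2] Q2=[]
t=3-5: P3@Q0 runs 2, rem=2, quantum used, demote→Q1. Q0=[P4,P5,P1] Q1=[P2,P3] Q2=[]
t=5-7: P4@Q0 runs 2, rem=5, quantum used, demote→Q1. Q0=[P5,P1] Q1=[P2,P3,P4] Q2=[]
t=7-9: P5@Q0 runs 2, rem=3, quantum used, demote→Q1. Q0=[P1] Q1=[P2,P3,P4,P5] Q2=[]
t=9-10: P1@Q0 runs 1, rem=5, I/O yield, promote→Q0. Q0=[P1] Q1=[P2,P3,P4,P5] Q2=[]
t=10-11: P1@Q0 runs 1, rem=4, I/O yield, promote→Q0. Q0=[P1] Q1=[P2,P3,P4,P5] Q2=[]
t=11-12: P1@Q0 runs 1, rem=3, I/O yield, promote→Q0. Q0=[P1] Q1=[P2,P3,P4,P5] Q2=[]
t=12-13: P1@Q0 runs 1, rem=2, I/O yield, promote→Q0. Q0=[P1] Q1=[P2,P3,P4,P5] Q2=[]
t=13-14: P1@Q0 runs 1, rem=1, I/O yield, promote→Q0. Q0=[P1] Q1=[P2,P3,P4,P5] Q2=[]
t=14-15: P1@Q0 runs 1, rem=0, completes. Q0=[] Q1=[P2,P3,P4,P5] Q2=[]
t=15-19: P2@Q1 runs 4, rem=9, quantum used, demote→Q2. Q0=[] Q1=[P3,P4,P5] Q2=[P2]
t=19-21: P3@Q1 runs 2, rem=0, completes. Q0=[] Q1=[P4,P5] Q2=[P2]
t=21-24: P4@Q1 runs 3, rem=2, I/O yield, promote→Q0. Q0=[P4] Q1=[P5] Q2=[P2]
t=24-26: P4@Q0 runs 2, rem=0, completes. Q0=[] Q1=[P5] Q2=[P2]
t=26-29: P5@Q1 runs 3, rem=0, completes. Q0=[] Q1=[] Q2=[P2]
t=29-37: P2@Q2 runs 8, rem=1, quantum used, demote→Q2. Q0=[] Q1=[] Q2=[P2]
t=37-38: P2@Q2 runs 1, rem=0, completes. Q0=[] Q1=[] Q2=[]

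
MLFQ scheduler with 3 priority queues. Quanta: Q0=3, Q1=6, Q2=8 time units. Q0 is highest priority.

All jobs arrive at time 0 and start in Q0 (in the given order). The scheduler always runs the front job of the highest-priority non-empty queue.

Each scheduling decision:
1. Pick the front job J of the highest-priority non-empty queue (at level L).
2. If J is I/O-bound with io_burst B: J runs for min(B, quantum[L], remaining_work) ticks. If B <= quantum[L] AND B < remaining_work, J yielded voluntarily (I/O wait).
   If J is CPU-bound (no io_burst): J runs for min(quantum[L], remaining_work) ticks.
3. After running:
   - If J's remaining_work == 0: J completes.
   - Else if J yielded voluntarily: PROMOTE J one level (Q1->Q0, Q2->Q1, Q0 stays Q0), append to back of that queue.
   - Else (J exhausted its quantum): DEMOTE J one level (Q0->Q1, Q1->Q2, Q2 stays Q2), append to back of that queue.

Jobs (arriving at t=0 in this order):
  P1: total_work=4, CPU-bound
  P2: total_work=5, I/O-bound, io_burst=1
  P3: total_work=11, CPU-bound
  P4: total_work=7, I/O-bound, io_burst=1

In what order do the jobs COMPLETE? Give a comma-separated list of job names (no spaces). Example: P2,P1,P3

Answer: P2,P4,P1,P3

Derivation:
t=0-3: P1@Q0 runs 3, rem=1, quantum used, demote→Q1. Q0=[P2,P3,P4] Q1=[P1] Q2=[]
t=3-4: P2@Q0 runs 1, rem=4, I/O yield, promote→Q0. Q0=[P3,P4,P2] Q1=[P1] Q2=[]
t=4-7: P3@Q0 runs 3, rem=8, quantum used, demote→Q1. Q0=[P4,P2] Q1=[P1,P3] Q2=[]
t=7-8: P4@Q0 runs 1, rem=6, I/O yield, promote→Q0. Q0=[P2,P4] Q1=[P1,P3] Q2=[]
t=8-9: P2@Q0 runs 1, rem=3, I/O yield, promote→Q0. Q0=[P4,P2] Q1=[P1,P3] Q2=[]
t=9-10: P4@Q0 runs 1, rem=5, I/O yield, promote→Q0. Q0=[P2,P4] Q1=[P1,P3] Q2=[]
t=10-11: P2@Q0 runs 1, rem=2, I/O yield, promote→Q0. Q0=[P4,P2] Q1=[P1,P3] Q2=[]
t=11-12: P4@Q0 runs 1, rem=4, I/O yield, promote→Q0. Q0=[P2,P4] Q1=[P1,P3] Q2=[]
t=12-13: P2@Q0 runs 1, rem=1, I/O yield, promote→Q0. Q0=[P4,P2] Q1=[P1,P3] Q2=[]
t=13-14: P4@Q0 runs 1, rem=3, I/O yield, promote→Q0. Q0=[P2,P4] Q1=[P1,P3] Q2=[]
t=14-15: P2@Q0 runs 1, rem=0, completes. Q0=[P4] Q1=[P1,P3] Q2=[]
t=15-16: P4@Q0 runs 1, rem=2, I/O yield, promote→Q0. Q0=[P4] Q1=[P1,P3] Q2=[]
t=16-17: P4@Q0 runs 1, rem=1, I/O yield, promote→Q0. Q0=[P4] Q1=[P1,P3] Q2=[]
t=17-18: P4@Q0 runs 1, rem=0, completes. Q0=[] Q1=[P1,P3] Q2=[]
t=18-19: P1@Q1 runs 1, rem=0, completes. Q0=[] Q1=[P3] Q2=[]
t=19-25: P3@Q1 runs 6, rem=2, quantum used, demote→Q2. Q0=[] Q1=[] Q2=[P3]
t=25-27: P3@Q2 runs 2, rem=0, completes. Q0=[] Q1=[] Q2=[]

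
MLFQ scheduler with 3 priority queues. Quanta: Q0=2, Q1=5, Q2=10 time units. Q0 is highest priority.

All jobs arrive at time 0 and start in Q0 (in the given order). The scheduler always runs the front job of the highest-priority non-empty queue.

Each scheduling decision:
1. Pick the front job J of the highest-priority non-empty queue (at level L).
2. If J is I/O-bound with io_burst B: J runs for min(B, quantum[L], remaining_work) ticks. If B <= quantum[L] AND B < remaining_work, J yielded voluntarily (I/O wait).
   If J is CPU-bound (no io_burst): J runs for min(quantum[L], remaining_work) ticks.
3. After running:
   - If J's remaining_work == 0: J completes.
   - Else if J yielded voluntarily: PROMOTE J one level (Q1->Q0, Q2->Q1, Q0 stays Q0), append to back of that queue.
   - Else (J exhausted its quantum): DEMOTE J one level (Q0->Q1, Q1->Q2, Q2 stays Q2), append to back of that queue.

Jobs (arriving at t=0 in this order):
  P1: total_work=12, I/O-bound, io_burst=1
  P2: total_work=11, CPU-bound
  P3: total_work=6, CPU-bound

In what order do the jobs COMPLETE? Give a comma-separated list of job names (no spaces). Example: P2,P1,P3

t=0-1: P1@Q0 runs 1, rem=11, I/O yield, promote→Q0. Q0=[P2,P3,P1] Q1=[] Q2=[]
t=1-3: P2@Q0 runs 2, rem=9, quantum used, demote→Q1. Q0=[P3,P1] Q1=[P2] Q2=[]
t=3-5: P3@Q0 runs 2, rem=4, quantum used, demote→Q1. Q0=[P1] Q1=[P2,P3] Q2=[]
t=5-6: P1@Q0 runs 1, rem=10, I/O yield, promote→Q0. Q0=[P1] Q1=[P2,P3] Q2=[]
t=6-7: P1@Q0 runs 1, rem=9, I/O yield, promote→Q0. Q0=[P1] Q1=[P2,P3] Q2=[]
t=7-8: P1@Q0 runs 1, rem=8, I/O yield, promote→Q0. Q0=[P1] Q1=[P2,P3] Q2=[]
t=8-9: P1@Q0 runs 1, rem=7, I/O yield, promote→Q0. Q0=[P1] Q1=[P2,P3] Q2=[]
t=9-10: P1@Q0 runs 1, rem=6, I/O yield, promote→Q0. Q0=[P1] Q1=[P2,P3] Q2=[]
t=10-11: P1@Q0 runs 1, rem=5, I/O yield, promote→Q0. Q0=[P1] Q1=[P2,P3] Q2=[]
t=11-12: P1@Q0 runs 1, rem=4, I/O yield, promote→Q0. Q0=[P1] Q1=[P2,P3] Q2=[]
t=12-13: P1@Q0 runs 1, rem=3, I/O yield, promote→Q0. Q0=[P1] Q1=[P2,P3] Q2=[]
t=13-14: P1@Q0 runs 1, rem=2, I/O yield, promote→Q0. Q0=[P1] Q1=[P2,P3] Q2=[]
t=14-15: P1@Q0 runs 1, rem=1, I/O yield, promote→Q0. Q0=[P1] Q1=[P2,P3] Q2=[]
t=15-16: P1@Q0 runs 1, rem=0, completes. Q0=[] Q1=[P2,P3] Q2=[]
t=16-21: P2@Q1 runs 5, rem=4, quantum used, demote→Q2. Q0=[] Q1=[P3] Q2=[P2]
t=21-25: P3@Q1 runs 4, rem=0, completes. Q0=[] Q1=[] Q2=[P2]
t=25-29: P2@Q2 runs 4, rem=0, completes. Q0=[] Q1=[] Q2=[]

Answer: P1,P3,P2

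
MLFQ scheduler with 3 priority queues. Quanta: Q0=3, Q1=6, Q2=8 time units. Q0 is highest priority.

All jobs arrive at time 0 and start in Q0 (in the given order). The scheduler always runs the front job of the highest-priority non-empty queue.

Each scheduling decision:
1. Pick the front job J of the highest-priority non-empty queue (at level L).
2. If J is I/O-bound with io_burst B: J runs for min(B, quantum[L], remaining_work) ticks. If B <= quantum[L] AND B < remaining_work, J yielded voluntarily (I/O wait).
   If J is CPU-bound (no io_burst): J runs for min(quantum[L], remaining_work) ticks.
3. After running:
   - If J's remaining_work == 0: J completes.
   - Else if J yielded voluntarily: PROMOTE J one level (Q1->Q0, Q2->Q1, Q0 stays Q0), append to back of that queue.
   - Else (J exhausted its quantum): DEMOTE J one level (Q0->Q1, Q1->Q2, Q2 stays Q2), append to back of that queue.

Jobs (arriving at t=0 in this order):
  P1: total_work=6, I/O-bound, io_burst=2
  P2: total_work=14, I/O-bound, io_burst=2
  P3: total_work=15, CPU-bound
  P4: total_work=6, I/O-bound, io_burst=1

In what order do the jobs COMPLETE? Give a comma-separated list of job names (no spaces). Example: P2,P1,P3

Answer: P1,P4,P2,P3

Derivation:
t=0-2: P1@Q0 runs 2, rem=4, I/O yield, promote→Q0. Q0=[P2,P3,P4,P1] Q1=[] Q2=[]
t=2-4: P2@Q0 runs 2, rem=12, I/O yield, promote→Q0. Q0=[P3,P4,P1,P2] Q1=[] Q2=[]
t=4-7: P3@Q0 runs 3, rem=12, quantum used, demote→Q1. Q0=[P4,P1,P2] Q1=[P3] Q2=[]
t=7-8: P4@Q0 runs 1, rem=5, I/O yield, promote→Q0. Q0=[P1,P2,P4] Q1=[P3] Q2=[]
t=8-10: P1@Q0 runs 2, rem=2, I/O yield, promote→Q0. Q0=[P2,P4,P1] Q1=[P3] Q2=[]
t=10-12: P2@Q0 runs 2, rem=10, I/O yield, promote→Q0. Q0=[P4,P1,P2] Q1=[P3] Q2=[]
t=12-13: P4@Q0 runs 1, rem=4, I/O yield, promote→Q0. Q0=[P1,P2,P4] Q1=[P3] Q2=[]
t=13-15: P1@Q0 runs 2, rem=0, completes. Q0=[P2,P4] Q1=[P3] Q2=[]
t=15-17: P2@Q0 runs 2, rem=8, I/O yield, promote→Q0. Q0=[P4,P2] Q1=[P3] Q2=[]
t=17-18: P4@Q0 runs 1, rem=3, I/O yield, promote→Q0. Q0=[P2,P4] Q1=[P3] Q2=[]
t=18-20: P2@Q0 runs 2, rem=6, I/O yield, promote→Q0. Q0=[P4,P2] Q1=[P3] Q2=[]
t=20-21: P4@Q0 runs 1, rem=2, I/O yield, promote→Q0. Q0=[P2,P4] Q1=[P3] Q2=[]
t=21-23: P2@Q0 runs 2, rem=4, I/O yield, promote→Q0. Q0=[P4,P2] Q1=[P3] Q2=[]
t=23-24: P4@Q0 runs 1, rem=1, I/O yield, promote→Q0. Q0=[P2,P4] Q1=[P3] Q2=[]
t=24-26: P2@Q0 runs 2, rem=2, I/O yield, promote→Q0. Q0=[P4,P2] Q1=[P3] Q2=[]
t=26-27: P4@Q0 runs 1, rem=0, completes. Q0=[P2] Q1=[P3] Q2=[]
t=27-29: P2@Q0 runs 2, rem=0, completes. Q0=[] Q1=[P3] Q2=[]
t=29-35: P3@Q1 runs 6, rem=6, quantum used, demote→Q2. Q0=[] Q1=[] Q2=[P3]
t=35-41: P3@Q2 runs 6, rem=0, completes. Q0=[] Q1=[] Q2=[]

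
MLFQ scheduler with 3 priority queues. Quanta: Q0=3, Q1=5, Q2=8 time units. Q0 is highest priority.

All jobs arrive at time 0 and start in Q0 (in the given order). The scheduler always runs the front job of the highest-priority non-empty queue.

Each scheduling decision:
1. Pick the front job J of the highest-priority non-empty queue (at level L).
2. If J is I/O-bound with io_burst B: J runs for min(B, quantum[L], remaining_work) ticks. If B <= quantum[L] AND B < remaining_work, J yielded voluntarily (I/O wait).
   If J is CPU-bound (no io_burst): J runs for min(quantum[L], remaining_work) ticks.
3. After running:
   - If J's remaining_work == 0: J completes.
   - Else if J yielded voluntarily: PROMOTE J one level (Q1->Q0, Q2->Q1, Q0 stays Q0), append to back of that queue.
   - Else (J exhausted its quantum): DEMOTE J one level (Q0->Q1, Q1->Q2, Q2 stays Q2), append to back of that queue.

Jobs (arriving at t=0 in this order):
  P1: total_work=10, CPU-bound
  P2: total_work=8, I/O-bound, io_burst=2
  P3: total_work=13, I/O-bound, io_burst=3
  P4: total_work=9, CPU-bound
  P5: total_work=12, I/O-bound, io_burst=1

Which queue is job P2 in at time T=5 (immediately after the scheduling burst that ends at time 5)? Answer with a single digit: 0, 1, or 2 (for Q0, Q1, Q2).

Answer: 0

Derivation:
t=0-3: P1@Q0 runs 3, rem=7, quantum used, demote→Q1. Q0=[P2,P3,P4,P5] Q1=[P1] Q2=[]
t=3-5: P2@Q0 runs 2, rem=6, I/O yield, promote→Q0. Q0=[P3,P4,P5,P2] Q1=[P1] Q2=[]
t=5-8: P3@Q0 runs 3, rem=10, I/O yield, promote→Q0. Q0=[P4,P5,P2,P3] Q1=[P1] Q2=[]
t=8-11: P4@Q0 runs 3, rem=6, quantum used, demote→Q1. Q0=[P5,P2,P3] Q1=[P1,P4] Q2=[]
t=11-12: P5@Q0 runs 1, rem=11, I/O yield, promote→Q0. Q0=[P2,P3,P5] Q1=[P1,P4] Q2=[]
t=12-14: P2@Q0 runs 2, rem=4, I/O yield, promote→Q0. Q0=[P3,P5,P2] Q1=[P1,P4] Q2=[]
t=14-17: P3@Q0 runs 3, rem=7, I/O yield, promote→Q0. Q0=[P5,P2,P3] Q1=[P1,P4] Q2=[]
t=17-18: P5@Q0 runs 1, rem=10, I/O yield, promote→Q0. Q0=[P2,P3,P5] Q1=[P1,P4] Q2=[]
t=18-20: P2@Q0 runs 2, rem=2, I/O yield, promote→Q0. Q0=[P3,P5,P2] Q1=[P1,P4] Q2=[]
t=20-23: P3@Q0 runs 3, rem=4, I/O yield, promote→Q0. Q0=[P5,P2,P3] Q1=[P1,P4] Q2=[]
t=23-24: P5@Q0 runs 1, rem=9, I/O yield, promote→Q0. Q0=[P2,P3,P5] Q1=[P1,P4] Q2=[]
t=24-26: P2@Q0 runs 2, rem=0, completes. Q0=[P3,P5] Q1=[P1,P4] Q2=[]
t=26-29: P3@Q0 runs 3, rem=1, I/O yield, promote→Q0. Q0=[P5,P3] Q1=[P1,P4] Q2=[]
t=29-30: P5@Q0 runs 1, rem=8, I/O yield, promote→Q0. Q0=[P3,P5] Q1=[P1,P4] Q2=[]
t=30-31: P3@Q0 runs 1, rem=0, completes. Q0=[P5] Q1=[P1,P4] Q2=[]
t=31-32: P5@Q0 runs 1, rem=7, I/O yield, promote→Q0. Q0=[P5] Q1=[P1,P4] Q2=[]
t=32-33: P5@Q0 runs 1, rem=6, I/O yield, promote→Q0. Q0=[P5] Q1=[P1,P4] Q2=[]
t=33-34: P5@Q0 runs 1, rem=5, I/O yield, promote→Q0. Q0=[P5] Q1=[P1,P4] Q2=[]
t=34-35: P5@Q0 runs 1, rem=4, I/O yield, promote→Q0. Q0=[P5] Q1=[P1,P4] Q2=[]
t=35-36: P5@Q0 runs 1, rem=3, I/O yield, promote→Q0. Q0=[P5] Q1=[P1,P4] Q2=[]
t=36-37: P5@Q0 runs 1, rem=2, I/O yield, promote→Q0. Q0=[P5] Q1=[P1,P4] Q2=[]
t=37-38: P5@Q0 runs 1, rem=1, I/O yield, promote→Q0. Q0=[P5] Q1=[P1,P4] Q2=[]
t=38-39: P5@Q0 runs 1, rem=0, completes. Q0=[] Q1=[P1,P4] Q2=[]
t=39-44: P1@Q1 runs 5, rem=2, quantum used, demote→Q2. Q0=[] Q1=[P4] Q2=[P1]
t=44-49: P4@Q1 runs 5, rem=1, quantum used, demote→Q2. Q0=[] Q1=[] Q2=[P1,P4]
t=49-51: P1@Q2 runs 2, rem=0, completes. Q0=[] Q1=[] Q2=[P4]
t=51-52: P4@Q2 runs 1, rem=0, completes. Q0=[] Q1=[] Q2=[]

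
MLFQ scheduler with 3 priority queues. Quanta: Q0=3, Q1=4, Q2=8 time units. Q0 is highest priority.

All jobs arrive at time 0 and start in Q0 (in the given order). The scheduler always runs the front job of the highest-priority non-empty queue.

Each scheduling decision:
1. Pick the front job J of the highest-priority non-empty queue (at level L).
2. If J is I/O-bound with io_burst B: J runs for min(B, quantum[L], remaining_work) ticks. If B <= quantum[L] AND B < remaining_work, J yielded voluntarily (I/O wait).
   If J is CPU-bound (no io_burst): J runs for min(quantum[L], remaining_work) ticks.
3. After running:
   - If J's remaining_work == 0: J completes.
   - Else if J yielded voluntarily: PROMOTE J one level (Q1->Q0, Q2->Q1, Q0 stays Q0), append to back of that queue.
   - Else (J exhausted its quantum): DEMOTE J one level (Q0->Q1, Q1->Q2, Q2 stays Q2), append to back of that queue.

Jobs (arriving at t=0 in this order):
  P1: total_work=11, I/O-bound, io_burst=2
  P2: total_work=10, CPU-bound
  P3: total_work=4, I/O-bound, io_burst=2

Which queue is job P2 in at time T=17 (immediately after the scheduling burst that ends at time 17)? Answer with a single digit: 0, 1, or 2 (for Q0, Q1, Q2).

Answer: 1

Derivation:
t=0-2: P1@Q0 runs 2, rem=9, I/O yield, promote→Q0. Q0=[P2,P3,P1] Q1=[] Q2=[]
t=2-5: P2@Q0 runs 3, rem=7, quantum used, demote→Q1. Q0=[P3,P1] Q1=[P2] Q2=[]
t=5-7: P3@Q0 runs 2, rem=2, I/O yield, promote→Q0. Q0=[P1,P3] Q1=[P2] Q2=[]
t=7-9: P1@Q0 runs 2, rem=7, I/O yield, promote→Q0. Q0=[P3,P1] Q1=[P2] Q2=[]
t=9-11: P3@Q0 runs 2, rem=0, completes. Q0=[P1] Q1=[P2] Q2=[]
t=11-13: P1@Q0 runs 2, rem=5, I/O yield, promote→Q0. Q0=[P1] Q1=[P2] Q2=[]
t=13-15: P1@Q0 runs 2, rem=3, I/O yield, promote→Q0. Q0=[P1] Q1=[P2] Q2=[]
t=15-17: P1@Q0 runs 2, rem=1, I/O yield, promote→Q0. Q0=[P1] Q1=[P2] Q2=[]
t=17-18: P1@Q0 runs 1, rem=0, completes. Q0=[] Q1=[P2] Q2=[]
t=18-22: P2@Q1 runs 4, rem=3, quantum used, demote→Q2. Q0=[] Q1=[] Q2=[P2]
t=22-25: P2@Q2 runs 3, rem=0, completes. Q0=[] Q1=[] Q2=[]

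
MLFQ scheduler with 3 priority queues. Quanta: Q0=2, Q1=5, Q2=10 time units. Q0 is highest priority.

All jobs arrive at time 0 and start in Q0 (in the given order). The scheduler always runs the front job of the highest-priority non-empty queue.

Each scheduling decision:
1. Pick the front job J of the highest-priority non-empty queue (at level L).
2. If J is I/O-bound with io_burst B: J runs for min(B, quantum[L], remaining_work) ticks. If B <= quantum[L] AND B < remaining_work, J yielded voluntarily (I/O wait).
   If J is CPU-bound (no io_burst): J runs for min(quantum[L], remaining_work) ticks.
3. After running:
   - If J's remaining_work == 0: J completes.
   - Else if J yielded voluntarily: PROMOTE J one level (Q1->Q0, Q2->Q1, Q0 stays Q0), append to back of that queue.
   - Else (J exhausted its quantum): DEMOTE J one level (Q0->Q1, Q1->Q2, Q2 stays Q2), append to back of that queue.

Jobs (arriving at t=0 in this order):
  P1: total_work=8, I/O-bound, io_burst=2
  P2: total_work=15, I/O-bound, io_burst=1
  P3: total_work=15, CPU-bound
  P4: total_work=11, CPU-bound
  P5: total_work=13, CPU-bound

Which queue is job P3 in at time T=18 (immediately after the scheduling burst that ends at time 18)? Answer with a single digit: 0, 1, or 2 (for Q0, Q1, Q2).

Answer: 1

Derivation:
t=0-2: P1@Q0 runs 2, rem=6, I/O yield, promote→Q0. Q0=[P2,P3,P4,P5,P1] Q1=[] Q2=[]
t=2-3: P2@Q0 runs 1, rem=14, I/O yield, promote→Q0. Q0=[P3,P4,P5,P1,P2] Q1=[] Q2=[]
t=3-5: P3@Q0 runs 2, rem=13, quantum used, demote→Q1. Q0=[P4,P5,P1,P2] Q1=[P3] Q2=[]
t=5-7: P4@Q0 runs 2, rem=9, quantum used, demote→Q1. Q0=[P5,P1,P2] Q1=[P3,P4] Q2=[]
t=7-9: P5@Q0 runs 2, rem=11, quantum used, demote→Q1. Q0=[P1,P2] Q1=[P3,P4,P5] Q2=[]
t=9-11: P1@Q0 runs 2, rem=4, I/O yield, promote→Q0. Q0=[P2,P1] Q1=[P3,P4,P5] Q2=[]
t=11-12: P2@Q0 runs 1, rem=13, I/O yield, promote→Q0. Q0=[P1,P2] Q1=[P3,P4,P5] Q2=[]
t=12-14: P1@Q0 runs 2, rem=2, I/O yield, promote→Q0. Q0=[P2,P1] Q1=[P3,P4,P5] Q2=[]
t=14-15: P2@Q0 runs 1, rem=12, I/O yield, promote→Q0. Q0=[P1,P2] Q1=[P3,P4,P5] Q2=[]
t=15-17: P1@Q0 runs 2, rem=0, completes. Q0=[P2] Q1=[P3,P4,P5] Q2=[]
t=17-18: P2@Q0 runs 1, rem=11, I/O yield, promote→Q0. Q0=[P2] Q1=[P3,P4,P5] Q2=[]
t=18-19: P2@Q0 runs 1, rem=10, I/O yield, promote→Q0. Q0=[P2] Q1=[P3,P4,P5] Q2=[]
t=19-20: P2@Q0 runs 1, rem=9, I/O yield, promote→Q0. Q0=[P2] Q1=[P3,P4,P5] Q2=[]
t=20-21: P2@Q0 runs 1, rem=8, I/O yield, promote→Q0. Q0=[P2] Q1=[P3,P4,P5] Q2=[]
t=21-22: P2@Q0 runs 1, rem=7, I/O yield, promote→Q0. Q0=[P2] Q1=[P3,P4,P5] Q2=[]
t=22-23: P2@Q0 runs 1, rem=6, I/O yield, promote→Q0. Q0=[P2] Q1=[P3,P4,P5] Q2=[]
t=23-24: P2@Q0 runs 1, rem=5, I/O yield, promote→Q0. Q0=[P2] Q1=[P3,P4,P5] Q2=[]
t=24-25: P2@Q0 runs 1, rem=4, I/O yield, promote→Q0. Q0=[P2] Q1=[P3,P4,P5] Q2=[]
t=25-26: P2@Q0 runs 1, rem=3, I/O yield, promote→Q0. Q0=[P2] Q1=[P3,P4,P5] Q2=[]
t=26-27: P2@Q0 runs 1, rem=2, I/O yield, promote→Q0. Q0=[P2] Q1=[P3,P4,P5] Q2=[]
t=27-28: P2@Q0 runs 1, rem=1, I/O yield, promote→Q0. Q0=[P2] Q1=[P3,P4,P5] Q2=[]
t=28-29: P2@Q0 runs 1, rem=0, completes. Q0=[] Q1=[P3,P4,P5] Q2=[]
t=29-34: P3@Q1 runs 5, rem=8, quantum used, demote→Q2. Q0=[] Q1=[P4,P5] Q2=[P3]
t=34-39: P4@Q1 runs 5, rem=4, quantum used, demote→Q2. Q0=[] Q1=[P5] Q2=[P3,P4]
t=39-44: P5@Q1 runs 5, rem=6, quantum used, demote→Q2. Q0=[] Q1=[] Q2=[P3,P4,P5]
t=44-52: P3@Q2 runs 8, rem=0, completes. Q0=[] Q1=[] Q2=[P4,P5]
t=52-56: P4@Q2 runs 4, rem=0, completes. Q0=[] Q1=[] Q2=[P5]
t=56-62: P5@Q2 runs 6, rem=0, completes. Q0=[] Q1=[] Q2=[]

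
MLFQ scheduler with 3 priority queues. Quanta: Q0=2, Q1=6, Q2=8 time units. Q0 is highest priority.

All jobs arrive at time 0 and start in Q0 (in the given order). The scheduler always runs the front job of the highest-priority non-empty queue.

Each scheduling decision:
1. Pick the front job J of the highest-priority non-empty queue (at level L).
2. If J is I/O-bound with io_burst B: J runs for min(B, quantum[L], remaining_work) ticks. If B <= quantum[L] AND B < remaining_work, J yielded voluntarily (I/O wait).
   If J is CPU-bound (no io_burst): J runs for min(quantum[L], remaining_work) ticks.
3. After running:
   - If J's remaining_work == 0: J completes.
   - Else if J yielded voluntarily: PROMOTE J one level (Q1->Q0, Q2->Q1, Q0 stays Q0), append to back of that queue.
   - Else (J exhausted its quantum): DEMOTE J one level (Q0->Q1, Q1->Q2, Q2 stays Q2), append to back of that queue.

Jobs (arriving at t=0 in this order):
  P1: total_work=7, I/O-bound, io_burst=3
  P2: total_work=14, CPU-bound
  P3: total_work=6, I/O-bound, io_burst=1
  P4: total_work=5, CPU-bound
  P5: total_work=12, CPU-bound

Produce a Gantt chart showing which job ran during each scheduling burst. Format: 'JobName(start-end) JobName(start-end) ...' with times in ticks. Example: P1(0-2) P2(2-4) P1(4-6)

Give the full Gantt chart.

Answer: P1(0-2) P2(2-4) P3(4-5) P4(5-7) P5(7-9) P3(9-10) P3(10-11) P3(11-12) P3(12-13) P3(13-14) P1(14-17) P1(17-19) P2(19-25) P4(25-28) P5(28-34) P2(34-40) P5(40-44)

Derivation:
t=0-2: P1@Q0 runs 2, rem=5, quantum used, demote→Q1. Q0=[P2,P3,P4,P5] Q1=[P1] Q2=[]
t=2-4: P2@Q0 runs 2, rem=12, quantum used, demote→Q1. Q0=[P3,P4,P5] Q1=[P1,P2] Q2=[]
t=4-5: P3@Q0 runs 1, rem=5, I/O yield, promote→Q0. Q0=[P4,P5,P3] Q1=[P1,P2] Q2=[]
t=5-7: P4@Q0 runs 2, rem=3, quantum used, demote→Q1. Q0=[P5,P3] Q1=[P1,P2,P4] Q2=[]
t=7-9: P5@Q0 runs 2, rem=10, quantum used, demote→Q1. Q0=[P3] Q1=[P1,P2,P4,P5] Q2=[]
t=9-10: P3@Q0 runs 1, rem=4, I/O yield, promote→Q0. Q0=[P3] Q1=[P1,P2,P4,P5] Q2=[]
t=10-11: P3@Q0 runs 1, rem=3, I/O yield, promote→Q0. Q0=[P3] Q1=[P1,P2,P4,P5] Q2=[]
t=11-12: P3@Q0 runs 1, rem=2, I/O yield, promote→Q0. Q0=[P3] Q1=[P1,P2,P4,P5] Q2=[]
t=12-13: P3@Q0 runs 1, rem=1, I/O yield, promote→Q0. Q0=[P3] Q1=[P1,P2,P4,P5] Q2=[]
t=13-14: P3@Q0 runs 1, rem=0, completes. Q0=[] Q1=[P1,P2,P4,P5] Q2=[]
t=14-17: P1@Q1 runs 3, rem=2, I/O yield, promote→Q0. Q0=[P1] Q1=[P2,P4,P5] Q2=[]
t=17-19: P1@Q0 runs 2, rem=0, completes. Q0=[] Q1=[P2,P4,P5] Q2=[]
t=19-25: P2@Q1 runs 6, rem=6, quantum used, demote→Q2. Q0=[] Q1=[P4,P5] Q2=[P2]
t=25-28: P4@Q1 runs 3, rem=0, completes. Q0=[] Q1=[P5] Q2=[P2]
t=28-34: P5@Q1 runs 6, rem=4, quantum used, demote→Q2. Q0=[] Q1=[] Q2=[P2,P5]
t=34-40: P2@Q2 runs 6, rem=0, completes. Q0=[] Q1=[] Q2=[P5]
t=40-44: P5@Q2 runs 4, rem=0, completes. Q0=[] Q1=[] Q2=[]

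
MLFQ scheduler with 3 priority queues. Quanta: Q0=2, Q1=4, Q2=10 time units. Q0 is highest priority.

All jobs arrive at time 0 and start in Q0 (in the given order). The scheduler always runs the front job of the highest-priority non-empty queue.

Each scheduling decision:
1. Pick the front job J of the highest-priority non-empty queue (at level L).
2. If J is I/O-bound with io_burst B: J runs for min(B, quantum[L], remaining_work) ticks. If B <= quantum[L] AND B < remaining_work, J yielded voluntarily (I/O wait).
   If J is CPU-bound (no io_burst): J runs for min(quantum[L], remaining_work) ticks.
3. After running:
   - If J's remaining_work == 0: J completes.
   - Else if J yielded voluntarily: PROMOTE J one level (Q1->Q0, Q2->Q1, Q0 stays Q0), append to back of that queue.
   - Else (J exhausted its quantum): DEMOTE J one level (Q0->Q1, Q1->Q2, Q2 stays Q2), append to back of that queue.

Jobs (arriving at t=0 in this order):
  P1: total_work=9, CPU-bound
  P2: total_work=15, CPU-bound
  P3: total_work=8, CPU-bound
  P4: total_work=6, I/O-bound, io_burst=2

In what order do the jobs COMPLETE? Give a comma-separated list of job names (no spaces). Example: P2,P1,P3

Answer: P4,P1,P2,P3

Derivation:
t=0-2: P1@Q0 runs 2, rem=7, quantum used, demote→Q1. Q0=[P2,P3,P4] Q1=[P1] Q2=[]
t=2-4: P2@Q0 runs 2, rem=13, quantum used, demote→Q1. Q0=[P3,P4] Q1=[P1,P2] Q2=[]
t=4-6: P3@Q0 runs 2, rem=6, quantum used, demote→Q1. Q0=[P4] Q1=[P1,P2,P3] Q2=[]
t=6-8: P4@Q0 runs 2, rem=4, I/O yield, promote→Q0. Q0=[P4] Q1=[P1,P2,P3] Q2=[]
t=8-10: P4@Q0 runs 2, rem=2, I/O yield, promote→Q0. Q0=[P4] Q1=[P1,P2,P3] Q2=[]
t=10-12: P4@Q0 runs 2, rem=0, completes. Q0=[] Q1=[P1,P2,P3] Q2=[]
t=12-16: P1@Q1 runs 4, rem=3, quantum used, demote→Q2. Q0=[] Q1=[P2,P3] Q2=[P1]
t=16-20: P2@Q1 runs 4, rem=9, quantum used, demote→Q2. Q0=[] Q1=[P3] Q2=[P1,P2]
t=20-24: P3@Q1 runs 4, rem=2, quantum used, demote→Q2. Q0=[] Q1=[] Q2=[P1,P2,P3]
t=24-27: P1@Q2 runs 3, rem=0, completes. Q0=[] Q1=[] Q2=[P2,P3]
t=27-36: P2@Q2 runs 9, rem=0, completes. Q0=[] Q1=[] Q2=[P3]
t=36-38: P3@Q2 runs 2, rem=0, completes. Q0=[] Q1=[] Q2=[]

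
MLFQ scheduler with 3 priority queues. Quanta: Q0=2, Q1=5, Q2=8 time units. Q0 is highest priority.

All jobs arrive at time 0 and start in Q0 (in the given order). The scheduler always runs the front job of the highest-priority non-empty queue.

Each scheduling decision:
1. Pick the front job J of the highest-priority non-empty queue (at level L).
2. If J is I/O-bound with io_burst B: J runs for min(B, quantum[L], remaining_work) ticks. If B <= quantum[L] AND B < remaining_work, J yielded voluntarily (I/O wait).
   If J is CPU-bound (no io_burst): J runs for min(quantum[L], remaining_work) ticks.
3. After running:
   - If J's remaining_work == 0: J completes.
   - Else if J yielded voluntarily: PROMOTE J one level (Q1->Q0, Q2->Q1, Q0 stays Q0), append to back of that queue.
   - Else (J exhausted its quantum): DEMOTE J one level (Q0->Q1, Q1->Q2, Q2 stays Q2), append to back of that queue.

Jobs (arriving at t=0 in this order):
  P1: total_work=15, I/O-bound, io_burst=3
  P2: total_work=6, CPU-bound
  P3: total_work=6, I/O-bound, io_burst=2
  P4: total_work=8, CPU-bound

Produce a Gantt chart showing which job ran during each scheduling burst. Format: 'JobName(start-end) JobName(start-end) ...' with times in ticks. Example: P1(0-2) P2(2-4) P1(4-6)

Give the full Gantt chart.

Answer: P1(0-2) P2(2-4) P3(4-6) P4(6-8) P3(8-10) P3(10-12) P1(12-15) P1(15-17) P2(17-21) P4(21-26) P1(26-29) P1(29-31) P1(31-34) P4(34-35)

Derivation:
t=0-2: P1@Q0 runs 2, rem=13, quantum used, demote→Q1. Q0=[P2,P3,P4] Q1=[P1] Q2=[]
t=2-4: P2@Q0 runs 2, rem=4, quantum used, demote→Q1. Q0=[P3,P4] Q1=[P1,P2] Q2=[]
t=4-6: P3@Q0 runs 2, rem=4, I/O yield, promote→Q0. Q0=[P4,P3] Q1=[P1,P2] Q2=[]
t=6-8: P4@Q0 runs 2, rem=6, quantum used, demote→Q1. Q0=[P3] Q1=[P1,P2,P4] Q2=[]
t=8-10: P3@Q0 runs 2, rem=2, I/O yield, promote→Q0. Q0=[P3] Q1=[P1,P2,P4] Q2=[]
t=10-12: P3@Q0 runs 2, rem=0, completes. Q0=[] Q1=[P1,P2,P4] Q2=[]
t=12-15: P1@Q1 runs 3, rem=10, I/O yield, promote→Q0. Q0=[P1] Q1=[P2,P4] Q2=[]
t=15-17: P1@Q0 runs 2, rem=8, quantum used, demote→Q1. Q0=[] Q1=[P2,P4,P1] Q2=[]
t=17-21: P2@Q1 runs 4, rem=0, completes. Q0=[] Q1=[P4,P1] Q2=[]
t=21-26: P4@Q1 runs 5, rem=1, quantum used, demote→Q2. Q0=[] Q1=[P1] Q2=[P4]
t=26-29: P1@Q1 runs 3, rem=5, I/O yield, promote→Q0. Q0=[P1] Q1=[] Q2=[P4]
t=29-31: P1@Q0 runs 2, rem=3, quantum used, demote→Q1. Q0=[] Q1=[P1] Q2=[P4]
t=31-34: P1@Q1 runs 3, rem=0, completes. Q0=[] Q1=[] Q2=[P4]
t=34-35: P4@Q2 runs 1, rem=0, completes. Q0=[] Q1=[] Q2=[]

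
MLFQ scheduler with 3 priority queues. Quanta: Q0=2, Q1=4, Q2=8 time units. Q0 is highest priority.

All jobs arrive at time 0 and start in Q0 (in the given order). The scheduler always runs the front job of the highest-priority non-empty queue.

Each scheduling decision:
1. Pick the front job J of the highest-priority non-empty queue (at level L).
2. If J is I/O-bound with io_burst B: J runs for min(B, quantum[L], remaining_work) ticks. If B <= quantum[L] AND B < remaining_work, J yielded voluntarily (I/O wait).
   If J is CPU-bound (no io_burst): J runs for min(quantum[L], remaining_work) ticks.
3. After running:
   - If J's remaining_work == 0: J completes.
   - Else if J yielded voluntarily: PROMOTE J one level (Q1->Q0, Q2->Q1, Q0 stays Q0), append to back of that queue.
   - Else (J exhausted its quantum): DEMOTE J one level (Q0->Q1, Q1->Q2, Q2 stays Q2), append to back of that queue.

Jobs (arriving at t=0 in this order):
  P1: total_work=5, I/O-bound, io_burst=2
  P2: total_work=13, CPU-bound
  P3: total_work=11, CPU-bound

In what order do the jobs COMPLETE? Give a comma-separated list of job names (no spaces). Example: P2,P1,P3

Answer: P1,P2,P3

Derivation:
t=0-2: P1@Q0 runs 2, rem=3, I/O yield, promote→Q0. Q0=[P2,P3,P1] Q1=[] Q2=[]
t=2-4: P2@Q0 runs 2, rem=11, quantum used, demote→Q1. Q0=[P3,P1] Q1=[P2] Q2=[]
t=4-6: P3@Q0 runs 2, rem=9, quantum used, demote→Q1. Q0=[P1] Q1=[P2,P3] Q2=[]
t=6-8: P1@Q0 runs 2, rem=1, I/O yield, promote→Q0. Q0=[P1] Q1=[P2,P3] Q2=[]
t=8-9: P1@Q0 runs 1, rem=0, completes. Q0=[] Q1=[P2,P3] Q2=[]
t=9-13: P2@Q1 runs 4, rem=7, quantum used, demote→Q2. Q0=[] Q1=[P3] Q2=[P2]
t=13-17: P3@Q1 runs 4, rem=5, quantum used, demote→Q2. Q0=[] Q1=[] Q2=[P2,P3]
t=17-24: P2@Q2 runs 7, rem=0, completes. Q0=[] Q1=[] Q2=[P3]
t=24-29: P3@Q2 runs 5, rem=0, completes. Q0=[] Q1=[] Q2=[]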